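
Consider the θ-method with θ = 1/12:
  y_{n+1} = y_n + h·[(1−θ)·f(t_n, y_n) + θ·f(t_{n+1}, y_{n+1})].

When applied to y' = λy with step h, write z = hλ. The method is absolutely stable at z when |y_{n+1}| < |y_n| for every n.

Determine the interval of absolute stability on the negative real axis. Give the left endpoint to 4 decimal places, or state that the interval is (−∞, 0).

Set f=λy, z=hλ:
  y_{n+1} = y_n + z·[11/12·y_n + 1/12·y_{n+1}] ⇒ (1 − 1/12z)y_{n+1} = (1 + 11/12z)y_n
  R(z) = (1 + 11/12z)/(1 − 1/12z).

Find x<0 with |R(x)|<1.
x=-0.49: |R|=0.5292
R=−1: 1+11/12x = −1+1/12x ⇒ -5/6x=2 ⇒ x=2/(-5/6)=-2.4000
Confirm numerically:
  x=-1.444: |R|=0.28890 <1
  x=-1.412: |R|=0.26335 <1
  x=-1.276: |R|=0.15336 <1
  x=-2.848: |R|=1.30172 >1
  x=-2.791: |R|=1.26435 >1
  x=-2.695: |R|=1.20075 >1
Stable set (-2.4000, 0).

(-2.4000, 0).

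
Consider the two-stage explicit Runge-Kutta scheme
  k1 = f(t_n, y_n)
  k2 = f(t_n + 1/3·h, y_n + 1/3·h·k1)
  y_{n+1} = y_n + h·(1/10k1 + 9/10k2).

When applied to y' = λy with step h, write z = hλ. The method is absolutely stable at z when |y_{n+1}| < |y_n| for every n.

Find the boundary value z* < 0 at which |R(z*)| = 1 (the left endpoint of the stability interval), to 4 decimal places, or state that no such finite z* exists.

z* = -3.3333.

On y'=λy, z=hλ:
  k1=λy_n ⇒ h·k1=z·y_n;  k2=λ(1+1/3z)y_n ⇒ h·k2=z(1+1/3z)y_n
  y_{n+1}/y_n = 1 + 1/10z + 9/10z(1+1/3z) = 1 + z + 3/10z²
  Hence R(z) = 1 + z + 3/10z².

Need |R(x)|<1, x<0.
x=-1.04: |R|=0.2845
R=1: x+3/10x²=0 ⇒ x=−10/3=-3.3333; min R=1−1/(4·3/10)=0.1667>−1
Confirm numerically:
  x=-2.818: |R|=0.56434 <1
  x=-1.784: |R|=0.17080 <1
  x=-1.692: |R|=0.16686 <1
  x=-1.638: |R|=0.16691 <1
  x=-3.892: |R|=1.65230 >1
  x=-3.761: |R|=1.48254 >1
  x=-3.510: |R|=1.18603 >1
Interval (-3.3333, 0).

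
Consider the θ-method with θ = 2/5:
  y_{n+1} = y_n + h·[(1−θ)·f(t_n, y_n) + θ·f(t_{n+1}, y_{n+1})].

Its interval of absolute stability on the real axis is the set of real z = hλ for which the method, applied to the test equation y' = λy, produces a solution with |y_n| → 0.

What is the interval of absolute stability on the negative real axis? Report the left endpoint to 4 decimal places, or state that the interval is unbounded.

z∈(-10.0000,0).

Set f=λy, z=hλ:
  y_{n+1} = y_n + z·[3/5·y_n + 2/5·y_{n+1}] ⇒ (1 − 2/5z)y_{n+1} = (1 + 3/5z)y_n
  Hence R(z) = (1 + 3/5z)/(1 − 2/5z).

Solve |R(x)|<1 on ℝ⁻.
x=-1.01: |R|=0.2806
R=−1: 1+3/5x = −1+2/5x ⇒ -1/5x=2 ⇒ x=2/(-1/5)=-10.0000
Confirm numerically:
  x=-8.533: |R|=0.93352 <1
  x=-6.578: |R|=0.81152 <1
  x=-5.547: |R|=0.72331 <1
  x=-10.439: |R|=1.01696 >1
  x=-10.228: |R|=1.00896 >1
  x=-10.121: |R|=1.00479 >1
So |R|<1 on (-10.0000, 0).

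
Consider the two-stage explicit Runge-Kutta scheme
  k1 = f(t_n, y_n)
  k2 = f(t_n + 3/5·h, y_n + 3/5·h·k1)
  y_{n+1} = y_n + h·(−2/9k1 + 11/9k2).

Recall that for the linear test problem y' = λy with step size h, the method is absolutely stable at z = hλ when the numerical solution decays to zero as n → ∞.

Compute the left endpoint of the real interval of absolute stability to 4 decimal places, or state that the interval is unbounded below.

Test eqn y'=λy, z=hλ:
  k1=λy_n ⇒ h·k1=z·y_n;  k2=λ(1+3/5z)y_n ⇒ h·k2=z(1+3/5z)y_n
  y_{n+1}/y_n = 1 − 2/9z + 11/9z(1+3/5z) = 1 + z + 11/15z²
  Hence R(z) = 1 + z + 11/15z².

Boundary: |R(x)|=1, x<0.
x=-1.06: |R|=0.7640
R=1: x+11/15x²=0 ⇒ x=−15/11=-1.3636; min R=1−1/(4·11/15)=0.6591>−1
Confirm numerically:
  x=-1.189: |R|=0.84773 <1
  x=-0.640: |R|=0.66037 <1
  x=-0.631: |R|=0.66098 <1
  x=-1.737: |R|=1.47559 >1
  x=-1.584: |R|=1.25597 >1
  x=-1.415: |R|=1.05330 >1
So |R|<1 on (-1.3636, 0).

z* = -1.3636.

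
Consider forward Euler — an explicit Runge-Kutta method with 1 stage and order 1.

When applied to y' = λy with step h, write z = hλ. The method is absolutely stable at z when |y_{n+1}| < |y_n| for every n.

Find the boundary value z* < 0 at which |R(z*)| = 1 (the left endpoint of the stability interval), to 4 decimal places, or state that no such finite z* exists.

left endpoint -2.0000.

On y'=λy, z=hλ:
  order 1, 1-stage ⇒ R(z)=1+z
  (e.g. R(-1.32)=-0.32000, |R|=0.32000)

Need |R(x)|<1, x<0.
x=-1.32: |R|=0.3200
|R(-2.04)|=1.0400 |R(-1.64)|=0.6400 |R(-1.3)|=0.3000
Bisect:
  x_lo=-2.3729 |R|=1.3729  x_hi=-0.3152 |R|=0.6848
  mid=-1.34407 |R|=0.34407 →hi
  mid=-1.85848 |R|=0.85848 →hi
  mid=-2.11568 |R|=1.11568 →lo
  mid=-1.98708 |R|=0.98708 →hi
  mid=-2.05138 |R|=1.05138 →lo
  mid=-2.01923 |R|=1.01923 →lo
  mid=-2.00316 |R|=1.00316 →lo
  mid=-1.99512 |R|=0.99512 →hi
  mid=-1.99914 |R|=0.99914 →hi
  ...
  [-2.00002,-1.99989] ⇒ x*=-2.0000
Stable set (-2.0000, 0).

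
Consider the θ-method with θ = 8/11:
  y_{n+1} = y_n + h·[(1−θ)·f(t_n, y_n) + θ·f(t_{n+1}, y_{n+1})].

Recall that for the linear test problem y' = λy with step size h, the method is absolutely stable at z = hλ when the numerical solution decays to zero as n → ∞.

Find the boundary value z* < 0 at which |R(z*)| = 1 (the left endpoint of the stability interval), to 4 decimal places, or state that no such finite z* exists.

interval (−∞, 0).

Set f=λy, z=hλ:
  y_{n+1} = y_n + z·[3/11·y_n + 8/11·y_{n+1}] ⇒ (1 − 8/11z)y_{n+1} = (1 + 3/11z)y_n
  R(z) = (1 + 3/11z)/(1 − 8/11z).

Solve |R(x)|<1 on ℝ⁻.
x=-1.09: |R|=0.3920
x=-2: |R|=0.1852
x=-10: |R|=0.2088
x=-100: |R|=0.3564
θ=8/11≥1/2 ⇒ |1+3/11x|<|1−8/11x| ∀x<0 ⇒ interval (−∞,0).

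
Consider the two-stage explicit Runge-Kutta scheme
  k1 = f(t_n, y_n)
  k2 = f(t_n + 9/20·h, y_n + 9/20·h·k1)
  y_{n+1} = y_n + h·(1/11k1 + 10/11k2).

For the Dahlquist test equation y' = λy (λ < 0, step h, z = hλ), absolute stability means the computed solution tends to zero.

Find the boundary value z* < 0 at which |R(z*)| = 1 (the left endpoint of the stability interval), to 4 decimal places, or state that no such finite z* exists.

With y'=λy (z=hλ):
  k1=λy_n ⇒ h·k1=z·y_n;  k2=λ(1+9/20z)y_n ⇒ h·k2=z(1+9/20z)y_n
  y_{n+1}/y_n = 1 + 1/11z + 10/11z(1+9/20z) = 1 + z + 9/22z²
  R(z) = 1 + z + 9/22z².

Boundary: |R(x)|=1, x<0.
x=-0.49: |R|=0.6082
R=1: x+9/22x²=0 ⇒ x=−22/9=-2.4444; min R=1−1/(4·9/22)=0.3889>−1
Confirm numerically:
  x=-1.917: |R|=0.58636 <1
  x=-1.831: |R|=0.54050 <1
  x=-1.374: |R|=0.39831 <1
  x=-2.975: |R|=1.64571 >1
  x=-2.629: |R|=1.19849 >1
Interval (-2.4444, 0).

z* = -2.4444.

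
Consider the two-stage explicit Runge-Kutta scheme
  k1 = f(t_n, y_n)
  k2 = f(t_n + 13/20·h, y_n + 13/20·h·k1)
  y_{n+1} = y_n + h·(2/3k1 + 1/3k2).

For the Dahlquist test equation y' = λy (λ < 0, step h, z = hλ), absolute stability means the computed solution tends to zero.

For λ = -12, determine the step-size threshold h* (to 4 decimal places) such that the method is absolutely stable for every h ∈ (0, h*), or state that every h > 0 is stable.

With y'=λy (z=hλ):
  k1=λy_n ⇒ h·k1=z·y_n;  k2=λ(1+13/20z)y_n ⇒ h·k2=z(1+13/20z)y_n
  y_{n+1}/y_n = 1 + 2/3z + 1/3z(1+13/20z) = 1 + z + 13/60z²
  Hence R(z) = 1 + z + 13/60z².

Boundary: |R(x)|=1, x<0.
x=-1.66: |R|=0.0630
R=1: x+13/60x²=0 ⇒ x=−60/13=-4.6154; min R=1−1/(4·13/60)=-0.1538>−1
Confirm numerically:
  x=-3.480: |R|=0.14392 <1
  x=-2.384: |R|=0.15258 <1
  x=-2.364: |R|=0.15316 <1
  x=-5.133: |R|=1.57567 >1
  x=-4.972: |R|=1.38417 >1
  x=-4.956: |R|=1.36575 >1
Stable set (-4.6154, 0).

(-4.6154,0); λ=-12 ⇒ h* = (60/13)/12 = 0.3846.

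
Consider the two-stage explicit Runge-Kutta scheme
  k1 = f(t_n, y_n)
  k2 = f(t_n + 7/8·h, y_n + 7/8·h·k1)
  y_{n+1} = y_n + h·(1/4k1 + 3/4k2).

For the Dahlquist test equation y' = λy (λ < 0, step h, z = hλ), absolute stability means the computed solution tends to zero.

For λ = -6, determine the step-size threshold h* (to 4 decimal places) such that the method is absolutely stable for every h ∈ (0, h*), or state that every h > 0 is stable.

Set f=λy, z=hλ:
  k1=λy_n ⇒ h·k1=z·y_n;  k2=λ(1+7/8z)y_n ⇒ h·k2=z(1+7/8z)y_n
  y_{n+1}/y_n = 1 + 1/4z + 3/4z(1+7/8z) = 1 + z + 21/32z²
  Hence R(z) = 1 + z + 21/32z².

Boundary: |R(x)|=1, x<0.
x=-0.81: |R|=0.6206
R=1: x+21/32x²=0 ⇒ x=−32/21=-1.5238; min R=1−1/(4·21/32)=0.6190>−1
Confirm numerically:
  x=-0.970: |R|=0.64747 <1
  x=-0.813: |R|=0.62076 <1
  x=-0.700: |R|=0.62156 <1
  x=-1.776: |R|=1.29393 >1
  x=-1.695: |R|=1.19042 >1
  x=-1.644: |R|=1.12967 >1
So |R|<1 on (-1.5238, 0).

(-1.5238,0); λ=-6 ⇒ h* = (32/21)/6 = 0.2540.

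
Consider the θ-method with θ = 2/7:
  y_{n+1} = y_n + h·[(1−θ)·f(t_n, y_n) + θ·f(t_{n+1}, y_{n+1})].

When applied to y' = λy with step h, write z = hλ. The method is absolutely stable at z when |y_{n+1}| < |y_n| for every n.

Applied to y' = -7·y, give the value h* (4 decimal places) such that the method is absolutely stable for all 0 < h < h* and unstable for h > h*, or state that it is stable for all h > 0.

Test eqn y'=λy, z=hλ:
  y_{n+1} = y_n + z·[5/7·y_n + 2/7·y_{n+1}] ⇒ (1 − 2/7z)y_{n+1} = (1 + 5/7z)y_n
  ⇒ R(z) = (1 + 5/7z)/(1 − 2/7z).

Find x<0 with |R(x)|<1.
x=-0.88: |R|=0.2968
R=−1: 1+5/7x = −1+2/7x ⇒ -3/7x=2 ⇒ x=2/(-3/7)=-4.6667
Confirm numerically:
  x=-3.732: |R|=0.80614 <1
  x=-2.762: |R|=0.54376 <1
  x=-2.404: |R|=0.42514 <1
  x=-5.226: |R|=1.09615 >1
  x=-5.142: |R|=1.08250 >1
Stable set (-4.6667, 0).

(-4.6667,0); λ=-7 ⇒ h* = (14/3)/7 = 0.6667.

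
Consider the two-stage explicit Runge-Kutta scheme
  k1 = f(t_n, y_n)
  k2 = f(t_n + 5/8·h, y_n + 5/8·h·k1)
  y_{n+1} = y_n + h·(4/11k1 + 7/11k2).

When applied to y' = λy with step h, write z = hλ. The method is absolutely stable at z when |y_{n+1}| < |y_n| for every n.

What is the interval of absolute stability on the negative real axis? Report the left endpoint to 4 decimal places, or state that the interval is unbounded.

On y'=λy, z=hλ:
  k1=λy_n ⇒ h·k1=z·y_n;  k2=λ(1+5/8z)y_n ⇒ h·k2=z(1+5/8z)y_n
  y_{n+1}/y_n = 1 + 4/11z + 7/11z(1+5/8z) = 1 + z + 35/88z²
  R(z) = 1 + z + 35/88z².

Boundary: |R(x)|=1, x<0.
x=-1.27: |R|=0.3715
R=1: x+35/88x²=0 ⇒ x=−88/35=-2.5143; min R=1−1/(4·35/88)=0.3714>−1
Confirm numerically:
  x=-2.269: |R|=0.77864 <1
  x=-1.458: |R|=0.38747 <1
  x=-1.412: |R|=0.38097 <1
  x=-1.064: |R|=0.38627 <1
  x=-2.954: |R|=1.51661 >1
  x=-2.537: |R|=1.02292 >1
So |R|<1 on (-2.5143, 0).

(-2.5143, 0).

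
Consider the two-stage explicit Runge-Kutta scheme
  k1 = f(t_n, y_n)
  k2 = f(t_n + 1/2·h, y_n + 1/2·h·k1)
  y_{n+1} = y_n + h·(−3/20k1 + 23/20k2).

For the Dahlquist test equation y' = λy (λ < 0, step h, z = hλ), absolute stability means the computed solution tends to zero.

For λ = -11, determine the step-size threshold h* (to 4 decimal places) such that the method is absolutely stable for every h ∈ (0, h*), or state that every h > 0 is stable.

(-1.7391,0); λ=-11 ⇒ h* = (40/23)/11 = 0.1581.

Test eqn y'=λy, z=hλ:
  k1=λy_n ⇒ h·k1=z·y_n;  k2=λ(1+1/2z)y_n ⇒ h·k2=z(1+1/2z)y_n
  y_{n+1}/y_n = 1 − 3/20z + 23/20z(1+1/2z) = 1 + z + 23/40z²
  Hence R(z) = 1 + z + 23/40z².

Boundary: |R(x)|=1, x<0.
x=-0.68: |R|=0.5859
R=1: x+23/40x²=0 ⇒ x=−40/23=-1.7391; min R=1−1/(4·23/40)=0.5652>−1
Confirm numerically:
  x=-1.664: |R|=0.92812 <1
  x=-1.172: |R|=0.61781 <1
  x=-1.095: |R|=0.59444 <1
  x=-1.838: |R|=1.10449 >1
  x=-1.778: |R|=1.03974 >1
Interval (-1.7391, 0).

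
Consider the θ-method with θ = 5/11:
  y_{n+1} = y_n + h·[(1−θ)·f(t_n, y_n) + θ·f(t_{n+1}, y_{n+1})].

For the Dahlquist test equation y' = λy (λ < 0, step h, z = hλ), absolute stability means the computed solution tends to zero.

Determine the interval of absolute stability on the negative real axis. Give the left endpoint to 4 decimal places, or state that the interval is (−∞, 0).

Test eqn y'=λy, z=hλ:
  y_{n+1} = y_n + z·[6/11·y_n + 5/11·y_{n+1}] ⇒ (1 − 5/11z)y_{n+1} = (1 + 6/11z)y_n
  ⇒ R(z) = (1 + 6/11z)/(1 − 5/11z).

Solve |R(x)|<1 on ℝ⁻.
x=-0.34: |R|=0.7055
R=−1: 1+6/11x = −1+5/11x ⇒ -1/11x=2 ⇒ x=2/(-1/11)=-22.0000
Confirm numerically:
  x=-19.286: |R|=0.97474 <1
  x=-14.829: |R|=0.91578 <1
  x=-14.511: |R|=0.91037 <1
  x=-22.145: |R|=1.00119 >1
  x=-22.112: |R|=1.00092 >1
Stable set (-22.0000, 0).

(-22.0000, 0).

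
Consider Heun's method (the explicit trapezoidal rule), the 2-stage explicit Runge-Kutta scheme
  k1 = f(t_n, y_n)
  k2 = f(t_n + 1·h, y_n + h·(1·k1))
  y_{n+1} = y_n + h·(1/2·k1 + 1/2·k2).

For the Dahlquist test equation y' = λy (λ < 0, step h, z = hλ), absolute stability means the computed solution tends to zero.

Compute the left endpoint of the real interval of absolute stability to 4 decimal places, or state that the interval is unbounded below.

left endpoint -2.0000.

With y'=λy (z=hλ):
  order 2, 2-stage ⇒ R(z)=1+z+z^2/2
  (e.g. R(-0.37)=0.69845, |R|=0.69845)

Solve |R(x)|<1 on ℝ⁻.
x=-0.37: |R|=0.6985
|R(-2.39)|=1.4661 |R(-2.3)|=1.3450 |R(-1.03)|=0.5005
Bisect:
  x_lo=-2.6150 |R|=1.8042  x_hi=-0.2098 |R|=0.8122
  mid=-1.41240 |R|=0.58504 →hi
  mid=-2.01371 |R|=1.01381 →lo
  mid=-1.71306 |R|=0.75422 →hi
  mid=-1.86338 |R|=0.87272 →hi
  mid=-1.93855 |R|=0.94044 →hi
  mid=-1.97613 |R|=0.97641 →hi
  mid=-1.99492 |R|=0.99493 →hi
  ...
  [-2.00006,-1.99991] ⇒ x*=-2.0000
Stable set (-2.0000, 0).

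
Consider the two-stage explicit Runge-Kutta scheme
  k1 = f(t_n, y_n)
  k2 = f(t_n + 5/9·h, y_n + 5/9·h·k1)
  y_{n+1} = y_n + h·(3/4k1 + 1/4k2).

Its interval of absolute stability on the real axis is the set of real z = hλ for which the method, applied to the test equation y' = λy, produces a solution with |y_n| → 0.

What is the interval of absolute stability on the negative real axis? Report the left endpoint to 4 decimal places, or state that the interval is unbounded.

Test eqn y'=λy, z=hλ:
  k1=λy_n ⇒ h·k1=z·y_n;  k2=λ(1+5/9z)y_n ⇒ h·k2=z(1+5/9z)y_n
  y_{n+1}/y_n = 1 + 3/4z + 1/4z(1+5/9z) = 1 + z + 5/36z²
  R(z) = 1 + z + 5/36z².

Boundary: |R(x)|=1, x<0.
x=-0.86: |R|=0.2427
R=1: x+5/36x²=0 ⇒ x=−36/5=-7.2000; min R=1−1/(4·5/36)=-0.8000>−1
Confirm numerically:
  x=-6.113: |R|=0.07711 <1
  x=-5.849: |R|=0.09750 <1
  x=-3.601: |R|=0.80000 <1
  x=-3.390: |R|=0.79387 <1
  x=-7.732: |R|=1.57131 >1
  x=-7.562: |R|=1.38020 >1
  x=-7.338: |R|=1.14065 >1
So |R|<1 on (-7.2000, 0).

z∈(-7.2000,0).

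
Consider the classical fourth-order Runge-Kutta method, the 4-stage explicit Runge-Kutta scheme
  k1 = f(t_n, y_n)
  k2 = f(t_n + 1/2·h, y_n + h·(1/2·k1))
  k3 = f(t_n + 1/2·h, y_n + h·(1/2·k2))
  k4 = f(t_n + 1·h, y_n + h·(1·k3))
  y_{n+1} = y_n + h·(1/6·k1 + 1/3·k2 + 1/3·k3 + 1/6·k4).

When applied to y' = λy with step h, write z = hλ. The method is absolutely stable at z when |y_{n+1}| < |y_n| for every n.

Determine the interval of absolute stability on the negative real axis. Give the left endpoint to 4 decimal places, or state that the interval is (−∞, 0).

Test eqn y'=λy, z=hλ:
  order 4, 4-stage ⇒ R(z)=1+z+z^2/2+z^3/6+z^4/24
  (e.g. R(-1.63)=0.27079, |R|=0.27079)

Boundary: |R(x)|=1, x<0.
x=-1.63: |R|=0.2708
|R(-3.14)|=1.6804 |R(-2.68)|=0.8525 |R(-2.44)|=0.5926
Bisect:
  x_lo=-3.5069 |R|=2.7563  x_hi=-0.1137 |R|=0.8925
  mid=-1.81031 |R|=0.28701 →hi
  mid=-2.65862 |R|=0.82522 →hi
  mid=-3.08278 |R|=1.54931 →lo
  mid=-2.87070 |R|=1.13659 →lo
  mid=-2.76466 |R|=0.96933 →hi
  mid=-2.81768 |R|=1.04994 →lo
  mid=-2.79117 |R|=1.00890 →lo
  mid=-2.77792 |R|=0.98893 →hi
  ...
  [-2.78537,-2.78516] ⇒ x*=-2.7853
Interval (-2.7853, 0).

z∈(-2.7853,0).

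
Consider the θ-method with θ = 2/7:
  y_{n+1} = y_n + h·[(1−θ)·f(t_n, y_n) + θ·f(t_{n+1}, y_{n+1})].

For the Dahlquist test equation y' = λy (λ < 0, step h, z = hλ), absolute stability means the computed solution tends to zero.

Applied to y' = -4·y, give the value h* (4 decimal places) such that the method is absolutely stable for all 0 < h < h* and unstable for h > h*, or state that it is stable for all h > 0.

(-4.6667,0); λ=-4 ⇒ h* = (14/3)/4 = 1.1667.

Test eqn y'=λy, z=hλ:
  y_{n+1} = y_n + z·[5/7·y_n + 2/7·y_{n+1}] ⇒ (1 − 2/7z)y_{n+1} = (1 + 5/7z)y_n
  so R(z) = (1 + 5/7z)/(1 − 2/7z).

Boundary: |R(x)|=1, x<0.
x=-1.5: |R|=0.0500
R=−1: 1+5/7x = −1+2/7x ⇒ -3/7x=2 ⇒ x=2/(-3/7)=-4.6667
Confirm numerically:
  x=-4.036: |R|=0.87447 <1
  x=-3.334: |R|=0.70749 <1
  x=-2.425: |R|=0.43249 <1
  x=-5.240: |R|=1.09840 >1
  x=-5.223: |R|=1.09567 >1
  x=-4.893: |R|=1.04045 >1
Stable set (-4.6667, 0).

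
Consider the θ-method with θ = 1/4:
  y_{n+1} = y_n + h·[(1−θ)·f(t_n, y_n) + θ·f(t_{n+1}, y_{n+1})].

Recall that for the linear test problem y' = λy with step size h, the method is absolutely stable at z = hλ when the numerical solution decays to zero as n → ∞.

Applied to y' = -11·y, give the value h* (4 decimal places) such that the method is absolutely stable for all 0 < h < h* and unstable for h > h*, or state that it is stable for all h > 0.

Test eqn y'=λy, z=hλ:
  y_{n+1} = y_n + z·[3/4·y_n + 1/4·y_{n+1}] ⇒ (1 − 1/4z)y_{n+1} = (1 + 3/4z)y_n
  so R(z) = (1 + 3/4z)/(1 − 1/4z).

Find x<0 with |R(x)|<1.
x=-0.49: |R|=0.5635
R=−1: 1+3/4x = −1+1/4x ⇒ -1/2x=2 ⇒ x=2/(-1/2)=-4.0000
Confirm numerically:
  x=-3.382: |R|=0.83257 <1
  x=-2.555: |R|=0.55912 <1
  x=-2.384: |R|=0.49373 <1
  x=-1.627: |R|=0.15657 <1
  x=-4.233: |R|=1.05660 >1
  x=-4.195: |R|=1.04759 >1
  x=-4.160: |R|=1.03922 >1
Interval (-4.0000, 0).

(-4.0000,0); λ=-11 ⇒ h* = (4)/11 = 0.3636.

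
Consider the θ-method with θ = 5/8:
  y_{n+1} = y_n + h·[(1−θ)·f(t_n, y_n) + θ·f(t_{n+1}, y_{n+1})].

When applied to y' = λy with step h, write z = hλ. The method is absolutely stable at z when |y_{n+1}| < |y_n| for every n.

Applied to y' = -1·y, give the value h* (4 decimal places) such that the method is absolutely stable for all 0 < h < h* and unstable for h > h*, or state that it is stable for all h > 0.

(−∞, 0) — no finite endpoint. Any h>0 works for λ=-1.

Test eqn y'=λy, z=hλ:
  y_{n+1} = y_n + z·[3/8·y_n + 5/8·y_{n+1}] ⇒ (1 − 5/8z)y_{n+1} = (1 + 3/8z)y_n
  so R(z) = (1 + 3/8z)/(1 − 5/8z).

Find x<0 with |R(x)|<1.
x=-0.77: |R|=0.4802
x=-2: |R|=0.1111
x=-10: |R|=0.3793
x=-100: |R|=0.5748
θ=5/8≥1/2 ⇒ |1+3/8x|<|1−5/8x| ∀x<0 ⇒ unbounded interval.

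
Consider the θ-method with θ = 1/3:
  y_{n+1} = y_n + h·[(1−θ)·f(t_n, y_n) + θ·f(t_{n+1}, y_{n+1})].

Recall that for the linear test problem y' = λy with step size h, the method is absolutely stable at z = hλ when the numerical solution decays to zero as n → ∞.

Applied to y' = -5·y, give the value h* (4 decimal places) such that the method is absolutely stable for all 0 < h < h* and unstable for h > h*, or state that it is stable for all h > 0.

Test eqn y'=λy, z=hλ:
  y_{n+1} = y_n + z·[2/3·y_n + 1/3·y_{n+1}] ⇒ (1 − 1/3z)y_{n+1} = (1 + 2/3z)y_n
  R(z) = (1 + 2/3z)/(1 − 1/3z).

Solve |R(x)|<1 on ℝ⁻.
x=-0.44: |R|=0.6163
R=−1: 1+2/3x = −1+1/3x ⇒ -1/3x=2 ⇒ x=2/(-1/3)=-6.0000
Confirm numerically:
  x=-4.826: |R|=0.84999 <1
  x=-4.731: |R|=0.83586 <1
  x=-3.661: |R|=0.64885 <1
  x=-6.473: |R|=1.04993 >1
  x=-6.069: |R|=1.00761 >1
Stable set (-6.0000, 0).

(-6.0000,0); λ=-5 ⇒ h* = (6)/5 = 1.2000.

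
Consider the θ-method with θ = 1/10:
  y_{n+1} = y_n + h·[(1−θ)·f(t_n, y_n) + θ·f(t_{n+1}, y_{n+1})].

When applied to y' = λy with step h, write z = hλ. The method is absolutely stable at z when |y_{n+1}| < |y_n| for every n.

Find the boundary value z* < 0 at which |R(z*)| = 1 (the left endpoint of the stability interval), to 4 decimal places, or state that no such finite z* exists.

With y'=λy (z=hλ):
  y_{n+1} = y_n + z·[9/10·y_n + 1/10·y_{n+1}] ⇒ (1 − 1/10z)y_{n+1} = (1 + 9/10z)y_n
  so R(z) = (1 + 9/10z)/(1 − 1/10z).

Solve |R(x)|<1 on ℝ⁻.
x=-0.98: |R|=0.1075
R=−1: 1+9/10x = −1+1/10x ⇒ -4/5x=2 ⇒ x=2/(-4/5)=-2.5000
Confirm numerically:
  x=-2.476: |R|=0.98461 <1
  x=-1.752: |R|=0.49081 <1
  x=-1.671: |R|=0.43175 <1
  x=-1.045: |R|=0.05387 <1
  x=-2.741: |R|=1.15132 >1
  x=-2.692: |R|=1.12102 >1
  x=-2.634: |R|=1.08485 >1
Stable set (-2.5000, 0).

left endpoint -2.5000.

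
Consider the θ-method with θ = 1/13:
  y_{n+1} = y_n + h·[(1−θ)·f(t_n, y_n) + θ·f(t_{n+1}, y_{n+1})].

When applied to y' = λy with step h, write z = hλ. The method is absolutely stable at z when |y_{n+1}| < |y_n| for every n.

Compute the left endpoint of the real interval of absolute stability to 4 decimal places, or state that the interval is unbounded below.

left endpoint -2.3636.

Set f=λy, z=hλ:
  y_{n+1} = y_n + z·[12/13·y_n + 1/13·y_{n+1}] ⇒ (1 − 1/13z)y_{n+1} = (1 + 12/13z)y_n
  so R(z) = (1 + 12/13z)/(1 − 1/13z).

Find x<0 with |R(x)|<1.
x=-1.44: |R|=0.2964
R=−1: 1+12/13x = −1+1/13x ⇒ -11/13x=2 ⇒ x=2/(-11/13)=-2.3636
Confirm numerically:
  x=-1.499: |R|=0.34402 <1
  x=-1.276: |R|=0.16195 <1
  x=-1.174: |R|=0.07676 <1
  x=-2.927: |R|=1.38909 >1
  x=-2.895: |R|=1.36773 >1
  x=-2.576: |R|=1.14997 >1
Stable set (-2.3636, 0).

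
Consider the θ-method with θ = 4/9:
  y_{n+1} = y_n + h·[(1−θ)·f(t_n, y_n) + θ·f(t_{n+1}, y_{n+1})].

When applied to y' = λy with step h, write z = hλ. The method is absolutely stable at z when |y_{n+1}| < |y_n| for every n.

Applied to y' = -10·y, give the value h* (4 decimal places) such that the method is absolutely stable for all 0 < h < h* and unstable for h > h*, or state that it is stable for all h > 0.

(-18.0000,0); λ=-10 ⇒ h* = (18)/10 = 1.8000.

With y'=λy (z=hλ):
  y_{n+1} = y_n + z·[5/9·y_n + 4/9·y_{n+1}] ⇒ (1 − 4/9z)y_{n+1} = (1 + 5/9z)y_n
  Hence R(z) = (1 + 5/9z)/(1 − 4/9z).

Solve |R(x)|<1 on ℝ⁻.
x=-1.77: |R|=0.0093
R=−1: 1+5/9x = −1+4/9x ⇒ -1/9x=2 ⇒ x=2/(-1/9)=-18.0000
Confirm numerically:
  x=-12.623: |R|=0.90962 <1
  x=-12.072: |R|=0.89652 <1
  x=-7.797: |R|=0.74612 <1
  x=-18.523: |R|=1.00629 >1
  x=-18.061: |R|=1.00075 >1
Stable set (-18.0000, 0).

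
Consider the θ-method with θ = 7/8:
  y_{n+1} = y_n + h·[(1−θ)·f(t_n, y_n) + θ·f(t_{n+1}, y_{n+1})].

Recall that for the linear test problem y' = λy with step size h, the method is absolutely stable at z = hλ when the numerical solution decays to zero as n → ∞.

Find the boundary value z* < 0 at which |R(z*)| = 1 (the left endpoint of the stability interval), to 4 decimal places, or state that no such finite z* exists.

On y'=λy, z=hλ:
  y_{n+1} = y_n + z·[1/8·y_n + 7/8·y_{n+1}] ⇒ (1 − 7/8z)y_{n+1} = (1 + 1/8z)y_n
  Hence R(z) = (1 + 1/8z)/(1 − 7/8z).

Solve |R(x)|<1 on ℝ⁻.
x=-1.71: |R|=0.3150
x=-2: |R|=0.2727
x=-10: |R|=0.0256
x=-100: |R|=0.1299
θ=7/8≥1/2 ⇒ |1+1/8x|<|1−7/8x| ∀x<0 ⇒ interval (−∞,0).

(−∞, 0) — no finite endpoint.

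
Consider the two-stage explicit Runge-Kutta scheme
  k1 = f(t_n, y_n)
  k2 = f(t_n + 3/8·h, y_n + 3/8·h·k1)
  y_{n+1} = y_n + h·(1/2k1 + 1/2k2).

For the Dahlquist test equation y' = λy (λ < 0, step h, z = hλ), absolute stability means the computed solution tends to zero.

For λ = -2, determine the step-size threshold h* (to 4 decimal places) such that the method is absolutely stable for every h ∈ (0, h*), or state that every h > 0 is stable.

(-5.3333,0); λ=-2 ⇒ h* = (16/3)/2 = 2.6667.

Set f=λy, z=hλ:
  k1=λy_n ⇒ h·k1=z·y_n;  k2=λ(1+3/8z)y_n ⇒ h·k2=z(1+3/8z)y_n
  y_{n+1}/y_n = 1 + 1/2z + 1/2z(1+3/8z) = 1 + z + 3/16z²
  so R(z) = 1 + z + 3/16z².

Find x<0 with |R(x)|<1.
x=-1.25: |R|=0.0430
R=1: x+3/16x²=0 ⇒ x=−16/3=-5.3333; min R=1−1/(4·3/16)=-0.3333>−1
Confirm numerically:
  x=-4.813: |R|=0.53043 <1
  x=-4.719: |R|=0.45643 <1
  x=-4.382: |R|=0.21836 <1
  x=-5.807: |R|=1.51573 >1
  x=-5.476: |R|=1.14648 >1
Interval (-5.3333, 0).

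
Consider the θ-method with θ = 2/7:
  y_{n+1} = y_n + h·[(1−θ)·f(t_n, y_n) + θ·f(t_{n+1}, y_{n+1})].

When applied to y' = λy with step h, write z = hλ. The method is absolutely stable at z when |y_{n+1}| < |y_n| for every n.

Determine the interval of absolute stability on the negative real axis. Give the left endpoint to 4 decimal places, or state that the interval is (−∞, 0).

(-4.6667, 0).

Test eqn y'=λy, z=hλ:
  y_{n+1} = y_n + z·[5/7·y_n + 2/7·y_{n+1}] ⇒ (1 − 2/7z)y_{n+1} = (1 + 5/7z)y_n
  ⇒ R(z) = (1 + 5/7z)/(1 − 2/7z).

Find x<0 with |R(x)|<1.
x=-0.57: |R|=0.5098
R=−1: 1+5/7x = −1+2/7x ⇒ -3/7x=2 ⇒ x=2/(-3/7)=-4.6667
Confirm numerically:
  x=-4.203: |R|=0.90971 <1
  x=-3.779: |R|=0.81708 <1
  x=-3.016: |R|=0.62001 <1
  x=-4.999: |R|=1.05865 >1
  x=-4.975: |R|=1.05457 >1
Interval (-4.6667, 0).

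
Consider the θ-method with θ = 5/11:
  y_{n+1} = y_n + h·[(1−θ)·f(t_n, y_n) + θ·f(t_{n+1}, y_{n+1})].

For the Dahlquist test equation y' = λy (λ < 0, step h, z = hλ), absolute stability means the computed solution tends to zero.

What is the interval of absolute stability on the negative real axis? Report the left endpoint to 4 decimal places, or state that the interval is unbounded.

z∈(-22.0000,0).

Set f=λy, z=hλ:
  y_{n+1} = y_n + z·[6/11·y_n + 5/11·y_{n+1}] ⇒ (1 − 5/11z)y_{n+1} = (1 + 6/11z)y_n
  R(z) = (1 + 6/11z)/(1 − 5/11z).

Solve |R(x)|<1 on ℝ⁻.
x=-0.4: |R|=0.6615
R=−1: 1+6/11x = −1+5/11x ⇒ -1/11x=2 ⇒ x=2/(-1/11)=-22.0000
Confirm numerically:
  x=-20.589: |R|=0.98762 <1
  x=-19.249: |R|=0.97435 <1
  x=-16.453: |R|=0.94052 <1
  x=-10.460: |R|=0.81769 <1
  x=-22.565: |R|=1.00456 >1
  x=-22.448: |R|=1.00364 >1
  x=-22.373: |R|=1.00304 >1
Stable set (-22.0000, 0).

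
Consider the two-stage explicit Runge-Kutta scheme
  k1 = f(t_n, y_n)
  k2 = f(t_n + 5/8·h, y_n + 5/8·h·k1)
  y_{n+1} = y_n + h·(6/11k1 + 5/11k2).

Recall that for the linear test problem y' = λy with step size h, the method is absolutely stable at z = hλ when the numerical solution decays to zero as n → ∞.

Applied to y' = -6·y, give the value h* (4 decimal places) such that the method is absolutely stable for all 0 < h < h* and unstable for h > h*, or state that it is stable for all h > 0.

(-3.5200,0); λ=-6 ⇒ h* = (88/25)/6 = 0.5867.

On y'=λy, z=hλ:
  k1=λy_n ⇒ h·k1=z·y_n;  k2=λ(1+5/8z)y_n ⇒ h·k2=z(1+5/8z)y_n
  y_{n+1}/y_n = 1 + 6/11z + 5/11z(1+5/8z) = 1 + z + 25/88z²
  ⇒ R(z) = 1 + z + 25/88z².

Need |R(x)|<1, x<0.
x=-0.87: |R|=0.3450
R=1: x+25/88x²=0 ⇒ x=−88/25=-3.5200; min R=1−1/(4·25/88)=0.1200>−1
Confirm numerically:
  x=-2.510: |R|=0.27980 <1
  x=-2.202: |R|=0.17550 <1
  x=-1.618: |R|=0.12573 <1
  x=-1.485: |R|=0.14148 <1
  x=-4.107: |R|=1.68489 >1
  x=-4.045: |R|=1.60330 >1
  x=-3.807: |R|=1.31040 >1
Interval (-3.5200, 0).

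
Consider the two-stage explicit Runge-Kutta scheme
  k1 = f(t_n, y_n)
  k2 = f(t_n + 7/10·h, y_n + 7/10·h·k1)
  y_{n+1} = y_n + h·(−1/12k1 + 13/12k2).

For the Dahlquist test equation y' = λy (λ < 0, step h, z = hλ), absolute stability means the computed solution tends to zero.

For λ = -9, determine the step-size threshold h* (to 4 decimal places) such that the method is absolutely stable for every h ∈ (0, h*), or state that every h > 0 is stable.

(-1.3187,0); λ=-9 ⇒ h* = (120/91)/9 = 0.1465.

With y'=λy (z=hλ):
  k1=λy_n ⇒ h·k1=z·y_n;  k2=λ(1+7/10z)y_n ⇒ h·k2=z(1+7/10z)y_n
  y_{n+1}/y_n = 1 − 1/12z + 13/12z(1+7/10z) = 1 + z + 91/120z²
  so R(z) = 1 + z + 91/120z².

Need |R(x)|<1, x<0.
x=-0.8: |R|=0.6853
R=1: x+91/120x²=0 ⇒ x=−120/91=-1.3187; min R=1−1/(4·91/120)=0.6703>−1
Confirm numerically:
  x=-1.177: |R|=0.87354 <1
  x=-0.987: |R|=0.75174 <1
  x=-0.894: |R|=0.71209 <1
  x=-1.754: |R|=1.57902 >1
  x=-1.649: |R|=1.41306 >1
Stable set (-1.3187, 0).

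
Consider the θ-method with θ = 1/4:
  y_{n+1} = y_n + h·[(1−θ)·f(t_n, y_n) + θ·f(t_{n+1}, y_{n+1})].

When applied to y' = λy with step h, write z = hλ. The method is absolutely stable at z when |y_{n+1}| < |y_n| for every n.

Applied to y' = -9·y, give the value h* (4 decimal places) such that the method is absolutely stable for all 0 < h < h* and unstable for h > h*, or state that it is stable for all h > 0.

Set f=λy, z=hλ:
  y_{n+1} = y_n + z·[3/4·y_n + 1/4·y_{n+1}] ⇒ (1 − 1/4z)y_{n+1} = (1 + 3/4z)y_n
  R(z) = (1 + 3/4z)/(1 − 1/4z).

Boundary: |R(x)|=1, x<0.
x=-0.42: |R|=0.6199
R=−1: 1+3/4x = −1+1/4x ⇒ -1/2x=2 ⇒ x=2/(-1/2)=-4.0000
Confirm numerically:
  x=-3.896: |R|=0.97366 <1
  x=-3.848: |R|=0.96126 <1
  x=-3.832: |R|=0.95710 <1
  x=-2.134: |R|=0.39159 <1
  x=-4.142: |R|=1.03488 >1
  x=-4.103: |R|=1.02542 >1
Interval (-4.0000, 0).

(-4.0000,0); λ=-9 ⇒ h* = (4)/9 = 0.4444.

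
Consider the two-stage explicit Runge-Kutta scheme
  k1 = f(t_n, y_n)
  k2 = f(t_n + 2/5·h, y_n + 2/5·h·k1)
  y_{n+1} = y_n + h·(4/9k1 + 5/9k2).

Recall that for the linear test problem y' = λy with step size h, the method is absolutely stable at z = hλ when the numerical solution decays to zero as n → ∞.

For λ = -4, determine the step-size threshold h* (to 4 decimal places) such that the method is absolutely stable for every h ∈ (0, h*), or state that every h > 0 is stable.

Set f=λy, z=hλ:
  k1=λy_n ⇒ h·k1=z·y_n;  k2=λ(1+2/5z)y_n ⇒ h·k2=z(1+2/5z)y_n
  y_{n+1}/y_n = 1 + 4/9z + 5/9z(1+2/5z) = 1 + z + 2/9z²
  ⇒ R(z) = 1 + z + 2/9z².

Need |R(x)|<1, x<0.
x=-1.12: |R|=0.1588
R=1: x+2/9x²=0 ⇒ x=−9/2=-4.5000; min R=1−1/(4·2/9)=-0.1250>−1
Confirm numerically:
  x=-4.440: |R|=0.94080 <1
  x=-4.176: |R|=0.69933 <1
  x=-3.647: |R|=0.30869 <1
  x=-2.727: |R|=0.07444 <1
  x=-4.950: |R|=1.49500 >1
  x=-4.523: |R|=1.02312 >1
So |R|<1 on (-4.5000, 0).

(-4.5000,0); λ=-4 ⇒ h* = (9/2)/4 = 1.1250.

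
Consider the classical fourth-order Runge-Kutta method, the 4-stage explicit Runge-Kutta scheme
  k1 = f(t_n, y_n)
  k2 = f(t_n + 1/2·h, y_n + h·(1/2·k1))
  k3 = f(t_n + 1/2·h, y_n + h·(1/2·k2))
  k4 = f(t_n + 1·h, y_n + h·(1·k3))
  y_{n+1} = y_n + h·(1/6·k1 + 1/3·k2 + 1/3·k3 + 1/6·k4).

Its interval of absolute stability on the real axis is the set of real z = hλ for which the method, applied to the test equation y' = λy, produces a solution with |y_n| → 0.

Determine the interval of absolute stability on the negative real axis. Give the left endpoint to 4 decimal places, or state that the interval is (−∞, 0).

On y'=λy, z=hλ:
  order 4, 4-stage ⇒ R(z)=1+z+z^2/2+z^3/6+z^4/24
  (e.g. R(-0.52)=0.59481, |R|=0.59481)

Need |R(x)|<1, x<0.
x=-0.52: |R|=0.5948
|R(-2.61)|=0.7663 |R(-2.25)|=0.4507 |R(-0.85)|=0.4306
Bisect:
  x_lo=-3.5337 |R|=2.8526  x_hi=-0.0533 |R|=0.9481
  mid=-1.79353 |R|=0.28443 →hi
  mid=-2.66363 |R|=0.83154 →hi
  mid=-3.09869 |R|=1.58487 →lo
  mid=-2.88116 |R|=1.15442 →lo
  mid=-2.77240 |R|=0.98073 →hi
  mid=-2.82678 |R|=1.06437 →lo
  mid=-2.79959 |R|=1.02177 →lo
  ...
  [-2.78535,-2.78514] ⇒ x*=-2.7853
Stable set (-2.7853, 0).

z∈(-2.7853,0).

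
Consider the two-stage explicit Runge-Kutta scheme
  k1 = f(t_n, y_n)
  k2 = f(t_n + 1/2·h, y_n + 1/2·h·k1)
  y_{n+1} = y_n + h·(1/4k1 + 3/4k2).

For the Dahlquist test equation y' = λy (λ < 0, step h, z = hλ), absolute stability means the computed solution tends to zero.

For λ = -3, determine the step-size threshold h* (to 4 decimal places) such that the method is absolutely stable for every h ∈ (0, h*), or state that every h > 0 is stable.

(-2.6667,0); λ=-3 ⇒ h* = (8/3)/3 = 0.8889.

Test eqn y'=λy, z=hλ:
  k1=λy_n ⇒ h·k1=z·y_n;  k2=λ(1+1/2z)y_n ⇒ h·k2=z(1+1/2z)y_n
  y_{n+1}/y_n = 1 + 1/4z + 3/4z(1+1/2z) = 1 + z + 3/8z²
  ⇒ R(z) = 1 + z + 3/8z².

Solve |R(x)|<1 on ℝ⁻.
x=-1.09: |R|=0.3555
R=1: x+3/8x²=0 ⇒ x=−8/3=-2.6667; min R=1−1/(4·3/8)=0.3333>−1
Confirm numerically:
  x=-2.240: |R|=0.64160 <1
  x=-1.817: |R|=0.42106 <1
  x=-1.385: |R|=0.33433 <1
  x=-1.261: |R|=0.33530 <1
  x=-3.062: |R|=1.45394 >1
  x=-2.885: |R|=1.23621 >1
Interval (-2.6667, 0).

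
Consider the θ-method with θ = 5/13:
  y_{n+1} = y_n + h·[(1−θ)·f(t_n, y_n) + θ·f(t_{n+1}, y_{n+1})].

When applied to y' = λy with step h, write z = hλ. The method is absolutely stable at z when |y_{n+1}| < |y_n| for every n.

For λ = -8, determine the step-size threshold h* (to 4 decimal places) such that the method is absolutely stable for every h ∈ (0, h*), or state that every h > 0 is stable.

With y'=λy (z=hλ):
  y_{n+1} = y_n + z·[8/13·y_n + 5/13·y_{n+1}] ⇒ (1 − 5/13z)y_{n+1} = (1 + 8/13z)y_n
  ⇒ R(z) = (1 + 8/13z)/(1 − 5/13z).

Solve |R(x)|<1 on ℝ⁻.
x=-1.28: |R|=0.1423
R=−1: 1+8/13x = −1+5/13x ⇒ -3/13x=2 ⇒ x=2/(-3/13)=-8.6667
Confirm numerically:
  x=-7.250: |R|=0.91371 <1
  x=-7.074: |R|=0.90122 <1
  x=-6.554: |R|=0.86153 <1
  x=-9.249: |R|=1.02949 >1
  x=-9.164: |R|=1.02537 >1
Interval (-8.6667, 0).

(-8.6667,0); λ=-8 ⇒ h* = (26/3)/8 = 1.0833.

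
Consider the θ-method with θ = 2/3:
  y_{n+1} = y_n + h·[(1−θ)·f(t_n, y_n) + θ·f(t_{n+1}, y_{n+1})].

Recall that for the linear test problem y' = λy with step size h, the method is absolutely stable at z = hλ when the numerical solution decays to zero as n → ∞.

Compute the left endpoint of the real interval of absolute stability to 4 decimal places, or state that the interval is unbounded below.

(−∞, 0) — no finite endpoint.

Set f=λy, z=hλ:
  y_{n+1} = y_n + z·[1/3·y_n + 2/3·y_{n+1}] ⇒ (1 − 2/3z)y_{n+1} = (1 + 1/3z)y_n
  ⇒ R(z) = (1 + 1/3z)/(1 − 2/3z).

Find x<0 with |R(x)|<1.
x=-1.29: |R|=0.3065
x=-2: |R|=0.1429
x=-10: |R|=0.3043
x=-100: |R|=0.4778
θ=2/3≥1/2 ⇒ |1+1/3x|<|1−2/3x| ∀x<0 ⇒ unbounded interval.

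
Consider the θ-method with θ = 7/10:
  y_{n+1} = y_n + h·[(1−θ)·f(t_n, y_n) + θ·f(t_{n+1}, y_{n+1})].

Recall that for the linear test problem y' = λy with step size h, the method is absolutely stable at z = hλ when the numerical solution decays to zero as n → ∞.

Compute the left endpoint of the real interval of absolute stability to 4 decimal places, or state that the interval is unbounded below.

With y'=λy (z=hλ):
  y_{n+1} = y_n + z·[3/10·y_n + 7/10·y_{n+1}] ⇒ (1 − 7/10z)y_{n+1} = (1 + 3/10z)y_n
  ⇒ R(z) = (1 + 3/10z)/(1 − 7/10z).

Need |R(x)|<1, x<0.
x=-0.83: |R|=0.4750
x=-2: |R|=0.1667
x=-10: |R|=0.2500
x=-100: |R|=0.4085
θ=7/10≥1/2 ⇒ |1+3/10x|<|1−7/10x| ∀x<0 ⇒ stable on all of ℝ⁻.

unbounded; (−∞, 0).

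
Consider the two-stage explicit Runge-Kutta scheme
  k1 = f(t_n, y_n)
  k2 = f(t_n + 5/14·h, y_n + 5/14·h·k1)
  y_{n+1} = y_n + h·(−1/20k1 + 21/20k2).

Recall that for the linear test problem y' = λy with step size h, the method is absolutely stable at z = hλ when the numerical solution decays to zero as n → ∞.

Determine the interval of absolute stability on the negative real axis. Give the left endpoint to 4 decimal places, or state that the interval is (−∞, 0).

Set f=λy, z=hλ:
  k1=λy_n ⇒ h·k1=z·y_n;  k2=λ(1+5/14z)y_n ⇒ h·k2=z(1+5/14z)y_n
  y_{n+1}/y_n = 1 − 1/20z + 21/20z(1+5/14z) = 1 + z + 3/8z²
  ⇒ R(z) = 1 + z + 3/8z².

Need |R(x)|<1, x<0.
x=-0.85: |R|=0.4209
R=1: x+3/8x²=0 ⇒ x=−8/3=-2.6667; min R=1−1/(4·3/8)=0.3333>−1
Confirm numerically:
  x=-2.568: |R|=0.90498 <1
  x=-1.819: |R|=0.42179 <1
  x=-1.208: |R|=0.33922 <1
  x=-1.067: |R|=0.35993 <1
  x=-2.978: |R|=1.34768 >1
  x=-2.976: |R|=1.34522 >1
  x=-2.752: |R|=1.08806 >1
Stable set (-2.6667, 0).

z∈(-2.6667,0).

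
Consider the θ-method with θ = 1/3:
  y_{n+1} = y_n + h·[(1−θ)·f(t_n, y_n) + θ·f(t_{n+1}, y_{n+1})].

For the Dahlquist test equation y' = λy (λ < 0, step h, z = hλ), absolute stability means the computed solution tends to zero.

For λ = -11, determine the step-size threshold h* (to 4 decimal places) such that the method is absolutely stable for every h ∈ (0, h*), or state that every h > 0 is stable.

(-6.0000,0); λ=-11 ⇒ h* = (6)/11 = 0.5455.

On y'=λy, z=hλ:
  y_{n+1} = y_n + z·[2/3·y_n + 1/3·y_{n+1}] ⇒ (1 − 1/3z)y_{n+1} = (1 + 2/3z)y_n
  so R(z) = (1 + 2/3z)/(1 − 1/3z).

Find x<0 with |R(x)|<1.
x=-1.78: |R|=0.1172
R=−1: 1+2/3x = −1+1/3x ⇒ -1/3x=2 ⇒ x=2/(-1/3)=-6.0000
Confirm numerically:
  x=-5.616: |R|=0.95543 <1
  x=-4.648: |R|=0.82322 <1
  x=-4.266: |R|=0.76135 <1
  x=-6.536: |R|=1.05621 >1
  x=-6.463: |R|=1.04893 >1
  x=-6.282: |R|=1.03038 >1
So |R|<1 on (-6.0000, 0).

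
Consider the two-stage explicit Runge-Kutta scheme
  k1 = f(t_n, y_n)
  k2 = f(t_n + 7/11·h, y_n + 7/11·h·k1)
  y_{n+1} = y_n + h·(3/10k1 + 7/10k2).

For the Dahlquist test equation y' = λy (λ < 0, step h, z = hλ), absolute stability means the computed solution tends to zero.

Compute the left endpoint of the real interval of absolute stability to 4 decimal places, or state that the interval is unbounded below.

Set f=λy, z=hλ:
  k1=λy_n ⇒ h·k1=z·y_n;  k2=λ(1+7/11z)y_n ⇒ h·k2=z(1+7/11z)y_n
  y_{n+1}/y_n = 1 + 3/10z + 7/10z(1+7/11z) = 1 + z + 49/110z²
  Hence R(z) = 1 + z + 49/110z².

Need |R(x)|<1, x<0.
x=-0.98: |R|=0.4478
R=1: x+49/110x²=0 ⇒ x=−110/49=-2.2449; min R=1−1/(4·49/110)=0.4388>−1
Confirm numerically:
  x=-2.223: |R|=0.97832 <1
  x=-2.106: |R|=0.86970 <1
  x=-2.095: |R|=0.86011 <1
  x=-1.891: |R|=0.70189 <1
  x=-2.590: |R|=1.39815 >1
  x=-2.543: |R|=1.33769 >1
  x=-2.491: |R|=1.27308 >1
Interval (-2.2449, 0).

left endpoint -2.2449.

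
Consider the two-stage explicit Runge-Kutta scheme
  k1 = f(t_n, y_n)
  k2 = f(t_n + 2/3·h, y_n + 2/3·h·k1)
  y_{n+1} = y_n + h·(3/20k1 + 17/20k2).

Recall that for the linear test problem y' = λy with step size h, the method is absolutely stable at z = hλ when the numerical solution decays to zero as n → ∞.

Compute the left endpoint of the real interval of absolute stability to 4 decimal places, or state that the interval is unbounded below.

left endpoint -1.7647.

On y'=λy, z=hλ:
  k1=λy_n ⇒ h·k1=z·y_n;  k2=λ(1+2/3z)y_n ⇒ h·k2=z(1+2/3z)y_n
  y_{n+1}/y_n = 1 + 3/20z + 17/20z(1+2/3z) = 1 + z + 17/30z²
  R(z) = 1 + z + 17/30z².

Find x<0 with |R(x)|<1.
x=-0.43: |R|=0.6748
R=1: x+17/30x²=0 ⇒ x=−30/17=-1.7647; min R=1−1/(4·17/30)=0.5588>−1
Confirm numerically:
  x=-1.485: |R|=0.76463 <1
  x=-1.227: |R|=0.62613 <1
  x=-1.136: |R|=0.59528 <1
  x=-0.950: |R|=0.56142 <1
  x=-2.132: |R|=1.44374 >1
  x=-2.040: |R|=1.31824 >1
  x=-1.806: |R|=1.04226 >1
Interval (-1.7647, 0).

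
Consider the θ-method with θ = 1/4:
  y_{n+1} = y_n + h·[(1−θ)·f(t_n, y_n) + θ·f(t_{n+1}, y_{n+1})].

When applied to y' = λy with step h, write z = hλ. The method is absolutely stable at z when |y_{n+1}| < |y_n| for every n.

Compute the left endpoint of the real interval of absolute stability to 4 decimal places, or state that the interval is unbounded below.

With y'=λy (z=hλ):
  y_{n+1} = y_n + z·[3/4·y_n + 1/4·y_{n+1}] ⇒ (1 − 1/4z)y_{n+1} = (1 + 3/4z)y_n
  Hence R(z) = (1 + 3/4z)/(1 − 1/4z).

Boundary: |R(x)|=1, x<0.
x=-0.37: |R|=0.6613
R=−1: 1+3/4x = −1+1/4x ⇒ -1/2x=2 ⇒ x=2/(-1/2)=-4.0000
Confirm numerically:
  x=-3.746: |R|=0.93442 <1
  x=-3.639: |R|=0.90549 <1
  x=-2.207: |R|=0.42227 <1
  x=-1.994: |R|=0.33066 <1
  x=-4.577: |R|=1.13455 >1
  x=-4.343: |R|=1.08222 >1
Stable set (-4.0000, 0).

z* = -4.0000.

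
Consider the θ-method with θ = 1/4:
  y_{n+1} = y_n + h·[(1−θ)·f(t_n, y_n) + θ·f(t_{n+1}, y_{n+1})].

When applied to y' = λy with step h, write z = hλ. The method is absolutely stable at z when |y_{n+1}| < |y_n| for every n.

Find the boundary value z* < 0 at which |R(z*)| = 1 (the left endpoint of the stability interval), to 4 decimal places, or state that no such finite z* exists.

z* = -4.0000.

Set f=λy, z=hλ:
  y_{n+1} = y_n + z·[3/4·y_n + 1/4·y_{n+1}] ⇒ (1 − 1/4z)y_{n+1} = (1 + 3/4z)y_n
  R(z) = (1 + 3/4z)/(1 − 1/4z).

Boundary: |R(x)|=1, x<0.
x=-1.11: |R|=0.1311
R=−1: 1+3/4x = −1+1/4x ⇒ -1/2x=2 ⇒ x=2/(-1/2)=-4.0000
Confirm numerically:
  x=-3.446: |R|=0.85120 <1
  x=-3.188: |R|=0.77407 <1
  x=-1.856: |R|=0.26776 <1
  x=-4.595: |R|=1.13845 >1
  x=-4.115: |R|=1.02834 >1
Stable set (-4.0000, 0).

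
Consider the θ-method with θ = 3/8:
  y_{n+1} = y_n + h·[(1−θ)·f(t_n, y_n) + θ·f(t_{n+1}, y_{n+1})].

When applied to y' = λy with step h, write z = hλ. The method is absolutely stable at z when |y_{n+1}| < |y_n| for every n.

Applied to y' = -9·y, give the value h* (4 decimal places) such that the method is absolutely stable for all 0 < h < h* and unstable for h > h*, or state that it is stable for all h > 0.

(-8.0000,0); λ=-9 ⇒ h* = (8)/9 = 0.8889.

Test eqn y'=λy, z=hλ:
  y_{n+1} = y_n + z·[5/8·y_n + 3/8·y_{n+1}] ⇒ (1 − 3/8z)y_{n+1} = (1 + 5/8z)y_n
  Hence R(z) = (1 + 5/8z)/(1 − 3/8z).

Need |R(x)|<1, x<0.
x=-1.72: |R|=0.0456
R=−1: 1+5/8x = −1+3/8x ⇒ -1/4x=2 ⇒ x=2/(-1/4)=-8.0000
Confirm numerically:
  x=-7.925: |R|=0.99528 <1
  x=-6.548: |R|=0.89495 <1
  x=-5.443: |R|=0.78980 <1
  x=-4.951: |R|=0.73316 <1
  x=-8.282: |R|=1.01717 >1
  x=-8.218: |R|=1.01335 >1
  x=-8.130: |R|=1.00803 >1
Interval (-8.0000, 0).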